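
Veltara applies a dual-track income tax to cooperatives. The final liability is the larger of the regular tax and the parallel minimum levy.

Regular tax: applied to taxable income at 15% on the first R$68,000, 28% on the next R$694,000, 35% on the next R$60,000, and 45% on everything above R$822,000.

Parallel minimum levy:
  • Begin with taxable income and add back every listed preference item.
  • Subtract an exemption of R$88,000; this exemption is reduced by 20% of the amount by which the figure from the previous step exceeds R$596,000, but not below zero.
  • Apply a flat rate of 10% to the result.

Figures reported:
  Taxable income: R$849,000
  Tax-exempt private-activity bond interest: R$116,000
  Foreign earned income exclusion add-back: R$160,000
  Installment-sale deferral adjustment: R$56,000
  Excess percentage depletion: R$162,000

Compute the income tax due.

Parallel minimum levy:
  Adjusted income: R$849,000 + R$116,000 + R$160,000 + R$56,000 + R$162,000 = R$1,343,000
  Exemption: 20% × (R$1,343,000 − R$596,000) = R$149,400 ≥ R$88,000, so the exemption is fully phased out
  Base: R$1,343,000 − R$0 = R$1,343,000
  R$1,343,000 × 10% = R$134,300

Regular tax:
  R$68,000 × 15% = R$10,200
  R$694,000 × 28% = R$194,320
  R$60,000 × 35% = R$21,000
  R$27,000 × 45% = R$12,150
  → R$237,670

R$237,670 > R$134,300, so the regular tax governs.

R$237,670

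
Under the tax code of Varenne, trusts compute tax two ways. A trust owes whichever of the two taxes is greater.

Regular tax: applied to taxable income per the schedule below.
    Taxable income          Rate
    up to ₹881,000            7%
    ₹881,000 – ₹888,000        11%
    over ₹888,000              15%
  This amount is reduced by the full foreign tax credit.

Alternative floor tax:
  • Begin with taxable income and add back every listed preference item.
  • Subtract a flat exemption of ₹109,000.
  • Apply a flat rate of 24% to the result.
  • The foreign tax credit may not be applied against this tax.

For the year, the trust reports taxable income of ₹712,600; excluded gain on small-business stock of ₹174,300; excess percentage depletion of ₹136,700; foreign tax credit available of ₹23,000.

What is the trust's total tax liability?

₹219,504

Alternative floor tax:
  Adjusted income: ₹712,600 + ₹174,300 + ₹136,700 = ₹1,023,600
  Less exemption ₹109,000 → base ₹914,600
  ₹914,600 × 24% = ₹219,504

Regular tax:
  ₹712,600 × 7% = ₹49,882
  Less foreign tax credit ₹23,000 → ₹26,882

₹219,504 > ₹26,882, so the alternative floor tax is the binding amount.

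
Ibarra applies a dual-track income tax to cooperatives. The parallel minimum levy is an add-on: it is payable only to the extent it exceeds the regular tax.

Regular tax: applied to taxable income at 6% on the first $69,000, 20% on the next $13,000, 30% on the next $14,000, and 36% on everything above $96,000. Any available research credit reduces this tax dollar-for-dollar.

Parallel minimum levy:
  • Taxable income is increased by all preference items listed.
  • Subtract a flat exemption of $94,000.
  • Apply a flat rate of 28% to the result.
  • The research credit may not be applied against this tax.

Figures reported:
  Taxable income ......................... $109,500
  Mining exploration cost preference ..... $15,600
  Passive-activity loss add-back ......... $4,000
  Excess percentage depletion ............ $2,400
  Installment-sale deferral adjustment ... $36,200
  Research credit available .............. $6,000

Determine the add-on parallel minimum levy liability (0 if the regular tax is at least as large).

$10,836

Parallel minimum levy:
  Adjusted income: $109,500 + $15,600 + $4,000 + $2,400 + $36,200 = $167,700
  Less exemption $94,000 → base $73,700
  $73,700 × 28% = $20,636

Regular tax:
  $69,000 × 6% = $4,140
  $13,000 × 20% = $2,600
  $14,000 × 30% = $4,200
  $13,500 × 36% = $4,860
  → $15,800
  Less research credit $6,000 → $9,800

Excess of parallel minimum levy over regular tax: $20,636 − $9,800 = $10,836.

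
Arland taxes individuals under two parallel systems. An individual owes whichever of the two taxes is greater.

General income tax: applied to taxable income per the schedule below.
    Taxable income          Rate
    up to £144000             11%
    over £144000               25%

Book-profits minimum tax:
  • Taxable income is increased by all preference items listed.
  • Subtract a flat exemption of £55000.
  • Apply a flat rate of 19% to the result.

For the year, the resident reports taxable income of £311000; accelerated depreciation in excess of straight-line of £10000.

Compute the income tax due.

£57590

General income tax:
  £144000 × 11% = £15840
  £167000 × 25% = £41750
  → £57590

Book-profits minimum tax:
  Adjusted income: £311000 + £10000 = £321000
  Less exemption £55000 → base £266000
  £266000 × 19% = £50540

£57590 > £50540, so the general income tax governs.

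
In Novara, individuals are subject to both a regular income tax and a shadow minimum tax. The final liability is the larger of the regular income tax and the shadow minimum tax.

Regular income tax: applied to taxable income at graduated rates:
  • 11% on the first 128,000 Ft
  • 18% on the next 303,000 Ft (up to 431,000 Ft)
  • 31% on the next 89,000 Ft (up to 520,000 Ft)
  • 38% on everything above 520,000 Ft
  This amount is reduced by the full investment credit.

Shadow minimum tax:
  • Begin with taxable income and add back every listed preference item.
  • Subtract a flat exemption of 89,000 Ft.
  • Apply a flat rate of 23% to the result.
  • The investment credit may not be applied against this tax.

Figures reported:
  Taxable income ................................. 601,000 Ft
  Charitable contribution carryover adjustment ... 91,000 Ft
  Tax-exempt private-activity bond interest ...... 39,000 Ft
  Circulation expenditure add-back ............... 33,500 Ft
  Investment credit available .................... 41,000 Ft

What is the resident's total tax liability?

Regular income tax:
  128,000 Ft × 11% = 14,080 Ft
  303,000 Ft × 18% = 54,540 Ft
  89,000 Ft × 31% = 27,590 Ft
  81,000 Ft × 38% = 30,780 Ft
  → 126,990 Ft
  Less investment credit 41,000 Ft → 85,990 Ft

Shadow minimum tax:
  Adjusted income: 601,000 Ft + 91,000 Ft + 39,000 Ft + 33,500 Ft = 764,500 Ft
  Less exemption 89,000 Ft → base 675,500 Ft
  675,500 Ft × 23% = 155,365 Ft

155,365 Ft > 85,990 Ft, so the shadow minimum tax is the binding amount.

155,365 Ft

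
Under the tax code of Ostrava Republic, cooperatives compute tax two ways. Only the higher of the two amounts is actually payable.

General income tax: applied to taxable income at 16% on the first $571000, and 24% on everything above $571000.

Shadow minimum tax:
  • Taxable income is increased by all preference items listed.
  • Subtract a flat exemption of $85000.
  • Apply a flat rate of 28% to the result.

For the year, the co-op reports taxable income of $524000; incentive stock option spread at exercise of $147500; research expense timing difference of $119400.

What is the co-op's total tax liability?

$197652

General income tax:
  $524000 × 16% = $83840

Shadow minimum tax:
  Adjusted income: $524000 + $147500 + $119400 = $790900
  Less exemption $85000 → base $705900
  $705900 × 28% = $197652

$197652 > $83840, so the shadow minimum tax is the binding amount.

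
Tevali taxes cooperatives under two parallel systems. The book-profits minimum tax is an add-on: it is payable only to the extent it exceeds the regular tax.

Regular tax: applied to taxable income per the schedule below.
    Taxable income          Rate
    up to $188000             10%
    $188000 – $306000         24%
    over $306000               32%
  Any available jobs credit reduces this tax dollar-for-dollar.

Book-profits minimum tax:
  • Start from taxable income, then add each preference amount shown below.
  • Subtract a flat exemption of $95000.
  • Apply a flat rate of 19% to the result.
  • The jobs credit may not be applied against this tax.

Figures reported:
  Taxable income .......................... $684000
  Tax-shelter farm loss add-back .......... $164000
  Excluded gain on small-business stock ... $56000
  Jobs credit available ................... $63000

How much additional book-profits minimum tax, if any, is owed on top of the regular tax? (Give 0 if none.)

$48630

Book-profits minimum tax:
  Adjusted income: $684000 + $164000 + $56000 = $904000
  Less exemption $95000 → base $809000
  $809000 × 19% = $153710

Regular tax:
  $188000 × 10% = $18800
  $118000 × 24% = $28320
  $378000 × 32% = $120960
  → $168080
  Less jobs credit $63000 → $105080

Excess of book-profits minimum tax over regular tax: $153710 − $105080 = $48630.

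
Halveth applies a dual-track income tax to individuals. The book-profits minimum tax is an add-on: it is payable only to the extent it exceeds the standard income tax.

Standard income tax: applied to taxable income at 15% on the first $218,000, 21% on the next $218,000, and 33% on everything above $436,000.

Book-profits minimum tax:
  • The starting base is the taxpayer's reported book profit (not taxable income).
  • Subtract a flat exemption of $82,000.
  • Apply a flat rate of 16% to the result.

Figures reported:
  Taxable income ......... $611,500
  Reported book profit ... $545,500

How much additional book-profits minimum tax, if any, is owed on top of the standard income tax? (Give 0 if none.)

Standard income tax:
  $218,000 × 15% = $32,700
  $218,000 × 21% = $45,780
  $175,500 × 33% = $57,915
  → $136,395

Book-profits minimum tax:
  Base (reported book profit): $545,500
  Less exemption $82,000 → base $463,500
  $463,500 × 16% = $74,160

$74,160 ≤ $136,395, so no add-on is due.

$0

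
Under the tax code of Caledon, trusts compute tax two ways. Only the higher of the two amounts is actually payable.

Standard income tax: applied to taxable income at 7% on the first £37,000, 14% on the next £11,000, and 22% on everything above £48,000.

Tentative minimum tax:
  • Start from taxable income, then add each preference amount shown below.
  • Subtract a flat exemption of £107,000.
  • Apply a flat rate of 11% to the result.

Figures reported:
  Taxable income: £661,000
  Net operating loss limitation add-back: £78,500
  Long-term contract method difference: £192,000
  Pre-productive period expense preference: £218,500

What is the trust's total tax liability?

Standard income tax:
  £37,000 × 7% = £2,590
  £11,000 × 14% = £1,540
  £613,000 × 22% = £134,860
  → £138,990

Tentative minimum tax:
  Adjusted income: £661,000 + £78,500 + £192,000 + £218,500 = £1,150,000
  Less exemption £107,000 → base £1,043,000
  £1,043,000 × 11% = £114,730

£138,990 > £114,730, so the standard income tax governs.

£138,990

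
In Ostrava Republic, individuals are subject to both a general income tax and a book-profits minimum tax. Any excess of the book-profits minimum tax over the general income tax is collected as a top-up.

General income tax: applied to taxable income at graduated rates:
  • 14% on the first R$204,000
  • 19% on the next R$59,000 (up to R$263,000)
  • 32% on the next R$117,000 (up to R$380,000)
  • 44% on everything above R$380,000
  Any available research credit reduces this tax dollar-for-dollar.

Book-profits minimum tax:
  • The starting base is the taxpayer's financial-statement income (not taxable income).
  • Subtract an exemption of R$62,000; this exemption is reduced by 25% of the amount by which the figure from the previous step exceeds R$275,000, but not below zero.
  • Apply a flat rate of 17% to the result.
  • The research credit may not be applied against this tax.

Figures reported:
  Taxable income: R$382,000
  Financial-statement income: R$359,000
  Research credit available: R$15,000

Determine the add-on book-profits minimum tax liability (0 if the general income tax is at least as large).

R$0

Book-profits minimum tax:
  Base (financial-statement income): R$359,000
  Exemption: R$62,000 − 25% × (R$359,000 − R$275,000) = R$62,000 − R$21,000 = R$41,000
  Base: R$359,000 − R$41,000 = R$318,000
  R$318,000 × 17% = R$54,060

General income tax:
  R$204,000 × 14% = R$28,560
  R$59,000 × 19% = R$11,210
  R$117,000 × 32% = R$37,440
  R$2,000 × 44% = R$880
  → R$78,090
  Less research credit R$15,000 → R$63,090

R$54,060 ≤ R$63,090, so no add-on is due.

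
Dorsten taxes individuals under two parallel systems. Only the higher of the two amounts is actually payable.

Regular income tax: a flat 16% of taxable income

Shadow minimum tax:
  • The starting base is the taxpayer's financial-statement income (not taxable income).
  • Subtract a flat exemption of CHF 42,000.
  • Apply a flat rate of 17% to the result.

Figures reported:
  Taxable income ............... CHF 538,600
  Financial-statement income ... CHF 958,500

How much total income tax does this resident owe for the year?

Regular income tax:
  CHF 538,600 × 16% = CHF 86,176

Shadow minimum tax:
  Base (financial-statement income): CHF 958,500
  Less exemption CHF 42,000 → base CHF 916,500
  CHF 916,500 × 17% = CHF 155,805

CHF 155,805 > CHF 86,176, so the shadow minimum tax is the binding amount.

CHF 155,805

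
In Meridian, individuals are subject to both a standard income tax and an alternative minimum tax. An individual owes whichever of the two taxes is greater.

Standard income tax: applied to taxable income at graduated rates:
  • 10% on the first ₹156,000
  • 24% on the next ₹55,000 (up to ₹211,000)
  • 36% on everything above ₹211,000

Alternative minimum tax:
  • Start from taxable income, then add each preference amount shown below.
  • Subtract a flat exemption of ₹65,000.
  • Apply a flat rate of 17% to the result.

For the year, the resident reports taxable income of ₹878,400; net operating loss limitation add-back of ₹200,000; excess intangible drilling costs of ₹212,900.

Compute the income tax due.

Standard income tax:
  ₹156,000 × 10% = ₹15,600
  ₹55,000 × 24% = ₹13,200
  ₹667,400 × 36% = ₹240,264
  → ₹269,064

Alternative minimum tax:
  Adjusted income: ₹878,400 + ₹200,000 + ₹212,900 = ₹1,291,300
  Less exemption ₹65,000 → base ₹1,226,300
  ₹1,226,300 × 17% = ₹208,471

₹269,064 > ₹208,471, so the standard income tax governs.

₹269,064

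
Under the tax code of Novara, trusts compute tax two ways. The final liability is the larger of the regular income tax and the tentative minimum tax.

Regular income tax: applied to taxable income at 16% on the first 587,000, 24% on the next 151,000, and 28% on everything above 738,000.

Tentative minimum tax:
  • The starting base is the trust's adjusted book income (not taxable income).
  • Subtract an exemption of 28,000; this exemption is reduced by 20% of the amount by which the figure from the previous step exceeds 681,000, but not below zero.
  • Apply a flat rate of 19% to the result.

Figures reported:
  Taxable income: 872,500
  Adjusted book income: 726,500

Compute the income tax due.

Tentative minimum tax:
  Base (adjusted book income): 726,500
  Exemption: 28,000 − 20% × (726,500 − 681,000) = 28,000 − 9,100 = 18,900
  Base: 726,500 − 18,900 = 707,600
  707,600 × 19% = 134,444

Regular income tax:
  587,000 × 16% = 93,920
  151,000 × 24% = 36,240
  134,500 × 28% = 37,660
  → 167,820

167,820 > 134,444, so the regular income tax governs.

167,820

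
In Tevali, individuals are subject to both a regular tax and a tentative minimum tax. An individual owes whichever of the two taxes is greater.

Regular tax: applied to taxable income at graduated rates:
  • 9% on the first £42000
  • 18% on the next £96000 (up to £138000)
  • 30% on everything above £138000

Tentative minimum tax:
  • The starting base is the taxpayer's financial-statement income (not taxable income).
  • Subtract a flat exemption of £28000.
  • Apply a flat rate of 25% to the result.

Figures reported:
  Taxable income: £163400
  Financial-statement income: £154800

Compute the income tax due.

Regular tax:
  £42000 × 9% = £3780
  £96000 × 18% = £17280
  £25400 × 30% = £7620
  → £28680

Tentative minimum tax:
  Base (financial-statement income): £154800
  Less exemption £28000 → base £126800
  £126800 × 25% = £31700

£31700 > £28680, so the tentative minimum tax is the binding amount.

£31700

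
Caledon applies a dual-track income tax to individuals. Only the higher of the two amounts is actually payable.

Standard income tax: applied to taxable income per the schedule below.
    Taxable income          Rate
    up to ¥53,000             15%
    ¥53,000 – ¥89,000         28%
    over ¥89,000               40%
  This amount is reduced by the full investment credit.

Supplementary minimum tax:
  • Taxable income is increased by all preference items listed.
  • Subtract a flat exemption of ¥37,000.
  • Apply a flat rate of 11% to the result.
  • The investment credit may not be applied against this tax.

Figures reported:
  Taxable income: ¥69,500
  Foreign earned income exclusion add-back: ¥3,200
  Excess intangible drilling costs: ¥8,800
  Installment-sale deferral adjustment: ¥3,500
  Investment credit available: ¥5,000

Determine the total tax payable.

¥7,570

Standard income tax:
  ¥53,000 × 15% = ¥7,950
  ¥16,500 × 28% = ¥4,620
  → ¥12,570
  Less investment credit ¥5,000 → ¥7,570

Supplementary minimum tax:
  Adjusted income: ¥69,500 + ¥3,200 + ¥8,800 + ¥3,500 = ¥85,000
  Less exemption ¥37,000 → base ¥48,000
  ¥48,000 × 11% = ¥5,280

¥7,570 > ¥5,280, so the standard income tax governs.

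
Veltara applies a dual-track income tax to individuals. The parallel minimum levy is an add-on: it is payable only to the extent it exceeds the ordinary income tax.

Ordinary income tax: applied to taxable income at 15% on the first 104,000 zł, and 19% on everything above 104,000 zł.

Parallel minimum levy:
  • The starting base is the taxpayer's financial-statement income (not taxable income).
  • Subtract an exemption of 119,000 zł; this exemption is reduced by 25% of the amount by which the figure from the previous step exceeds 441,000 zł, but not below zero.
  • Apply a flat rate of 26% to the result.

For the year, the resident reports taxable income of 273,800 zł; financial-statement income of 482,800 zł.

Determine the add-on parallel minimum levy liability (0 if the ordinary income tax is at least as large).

49,443 zł

Ordinary income tax:
  104,000 zł × 15% = 15,600 zł
  169,800 zł × 19% = 32,262 zł
  → 47,862 zł

Parallel minimum levy:
  Base (financial-statement income): 482,800 zł
  Exemption: 119,000 zł − 25% × (482,800 zł − 441,000 zł) = 119,000 zł − 10,450 zł = 108,550 zł
  Base: 482,800 zł − 108,550 zł = 374,250 zł
  374,250 zł × 26% = 97,305 zł

Excess of parallel minimum levy over ordinary income tax: 97,305 zł − 47,862 zł = 49,443 zł.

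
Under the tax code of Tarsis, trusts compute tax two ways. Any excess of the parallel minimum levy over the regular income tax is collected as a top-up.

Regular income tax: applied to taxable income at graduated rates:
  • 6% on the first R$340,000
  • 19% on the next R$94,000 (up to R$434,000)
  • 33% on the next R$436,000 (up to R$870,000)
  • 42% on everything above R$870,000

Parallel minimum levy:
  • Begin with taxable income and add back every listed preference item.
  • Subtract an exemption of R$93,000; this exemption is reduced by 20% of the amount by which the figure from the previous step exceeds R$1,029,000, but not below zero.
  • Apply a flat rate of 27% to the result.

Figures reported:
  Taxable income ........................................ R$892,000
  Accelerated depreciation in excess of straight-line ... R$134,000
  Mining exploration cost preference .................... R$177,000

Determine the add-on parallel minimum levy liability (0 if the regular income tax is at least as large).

Regular income tax:
  R$340,000 × 6% = R$20,400
  R$94,000 × 19% = R$17,860
  R$436,000 × 33% = R$143,880
  R$22,000 × 42% = R$9,240
  → R$191,380

Parallel minimum levy:
  Adjusted income: R$892,000 + R$134,000 + R$177,000 = R$1,203,000
  Exemption: R$93,000 − 20% × (R$1,203,000 − R$1,029,000) = R$93,000 − R$34,800 = R$58,200
  Base: R$1,203,000 − R$58,200 = R$1,144,800
  R$1,144,800 × 27% = R$309,096

Excess of parallel minimum levy over regular income tax: R$309,096 − R$191,380 = R$117,716.

R$117,716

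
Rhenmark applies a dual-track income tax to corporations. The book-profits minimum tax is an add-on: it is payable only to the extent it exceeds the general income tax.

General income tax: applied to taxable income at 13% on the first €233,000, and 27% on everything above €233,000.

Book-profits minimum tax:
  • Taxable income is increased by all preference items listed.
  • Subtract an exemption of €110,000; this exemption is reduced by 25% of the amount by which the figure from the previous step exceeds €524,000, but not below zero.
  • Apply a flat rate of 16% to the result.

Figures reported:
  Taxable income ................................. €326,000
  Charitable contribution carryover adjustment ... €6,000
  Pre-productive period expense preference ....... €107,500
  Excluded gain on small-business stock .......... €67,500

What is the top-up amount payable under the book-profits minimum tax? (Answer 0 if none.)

€8,120

Book-profits minimum tax:
  Adjusted income: €326,000 + €6,000 + €107,500 + €67,500 = €507,000
  Exemption: €507,000 ≤ €524,000, so full €110,000 applies
  Base: €507,000 − €110,000 = €397,000
  €397,000 × 16% = €63,520

General income tax:
  €233,000 × 13% = €30,290
  €93,000 × 27% = €25,110
  → €55,400

Excess of book-profits minimum tax over general income tax: €63,520 − €55,400 = €8,120.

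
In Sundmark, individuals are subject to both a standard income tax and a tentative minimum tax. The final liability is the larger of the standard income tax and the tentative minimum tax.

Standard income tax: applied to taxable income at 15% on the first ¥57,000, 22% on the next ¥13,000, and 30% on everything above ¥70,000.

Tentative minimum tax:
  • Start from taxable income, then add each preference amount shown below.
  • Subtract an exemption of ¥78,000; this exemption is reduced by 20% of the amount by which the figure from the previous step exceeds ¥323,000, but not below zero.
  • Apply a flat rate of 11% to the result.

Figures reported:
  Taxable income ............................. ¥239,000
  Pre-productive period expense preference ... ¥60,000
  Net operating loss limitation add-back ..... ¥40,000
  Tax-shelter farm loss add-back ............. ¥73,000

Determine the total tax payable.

Tentative minimum tax:
  Adjusted income: ¥239,000 + ¥60,000 + ¥40,000 + ¥73,000 = ¥412,000
  Exemption: ¥78,000 − 20% × (¥412,000 − ¥323,000) = ¥78,000 − ¥17,800 = ¥60,200
  Base: ¥412,000 − ¥60,200 = ¥351,800
  ¥351,800 × 11% = ¥38,698

Standard income tax:
  ¥57,000 × 15% = ¥8,550
  ¥13,000 × 22% = ¥2,860
  ¥169,000 × 30% = ¥50,700
  → ¥62,110

¥62,110 > ¥38,698, so the standard income tax governs.

¥62,110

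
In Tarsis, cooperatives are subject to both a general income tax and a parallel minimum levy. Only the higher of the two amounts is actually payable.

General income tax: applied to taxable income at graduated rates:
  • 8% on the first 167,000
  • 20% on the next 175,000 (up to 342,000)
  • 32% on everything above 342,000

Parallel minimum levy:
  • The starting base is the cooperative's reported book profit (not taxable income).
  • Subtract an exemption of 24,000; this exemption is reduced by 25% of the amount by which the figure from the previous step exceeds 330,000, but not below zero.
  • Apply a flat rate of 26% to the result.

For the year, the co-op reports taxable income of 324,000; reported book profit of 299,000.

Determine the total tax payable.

71,500

Parallel minimum levy:
  Base (reported book profit): 299,000
  Exemption: 299,000 ≤ 330,000, so full 24,000 applies
  Base: 299,000 − 24,000 = 275,000
  275,000 × 26% = 71,500

General income tax:
  167,000 × 8% = 13,360
  157,000 × 20% = 31,400
  → 44,760

71,500 > 44,760, so the parallel minimum levy is the binding amount.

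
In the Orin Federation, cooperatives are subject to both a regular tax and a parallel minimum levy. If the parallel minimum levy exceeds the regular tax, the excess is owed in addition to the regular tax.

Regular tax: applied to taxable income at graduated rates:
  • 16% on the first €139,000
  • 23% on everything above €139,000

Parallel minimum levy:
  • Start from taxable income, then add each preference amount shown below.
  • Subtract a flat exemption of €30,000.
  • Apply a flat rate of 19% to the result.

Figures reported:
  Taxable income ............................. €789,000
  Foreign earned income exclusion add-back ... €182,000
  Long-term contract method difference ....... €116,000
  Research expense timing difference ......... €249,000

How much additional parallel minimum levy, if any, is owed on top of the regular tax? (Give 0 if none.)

€76,400

Regular tax:
  €139,000 × 16% = €22,240
  €650,000 × 23% = €149,500
  → €171,740

Parallel minimum levy:
  Adjusted income: €789,000 + €182,000 + €116,000 + €249,000 = €1,336,000
  Less exemption €30,000 → base €1,306,000
  €1,306,000 × 19% = €248,140

Excess of parallel minimum levy over regular tax: €248,140 − €171,740 = €76,400.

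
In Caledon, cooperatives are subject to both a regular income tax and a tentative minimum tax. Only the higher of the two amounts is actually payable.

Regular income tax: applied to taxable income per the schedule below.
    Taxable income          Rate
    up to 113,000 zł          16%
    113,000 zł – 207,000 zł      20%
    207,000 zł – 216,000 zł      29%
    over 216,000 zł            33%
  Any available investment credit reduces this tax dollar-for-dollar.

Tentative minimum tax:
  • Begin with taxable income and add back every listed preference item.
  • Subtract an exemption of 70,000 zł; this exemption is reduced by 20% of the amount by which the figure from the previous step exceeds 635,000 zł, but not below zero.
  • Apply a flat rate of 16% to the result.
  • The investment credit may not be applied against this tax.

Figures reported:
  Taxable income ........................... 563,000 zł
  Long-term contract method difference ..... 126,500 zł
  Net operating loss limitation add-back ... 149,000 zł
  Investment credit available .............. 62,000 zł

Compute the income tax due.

129,472 zł

Regular income tax:
  113,000 zł × 16% = 18,080 zł
  94,000 zł × 20% = 18,800 zł
  9,000 zł × 29% = 2,610 zł
  347,000 zł × 33% = 114,510 zł
  → 154,000 zł
  Less investment credit 62,000 zł → 92,000 zł

Tentative minimum tax:
  Adjusted income: 563,000 zł + 126,500 zł + 149,000 zł = 838,500 zł
  Exemption: 70,000 zł − 20% × (838,500 zł − 635,000 zł) = 70,000 zł − 40,700 zł = 29,300 zł
  Base: 838,500 zł − 29,300 zł = 809,200 zł
  809,200 zł × 16% = 129,472 zł

129,472 zł > 92,000 zł, so the tentative minimum tax is the binding amount.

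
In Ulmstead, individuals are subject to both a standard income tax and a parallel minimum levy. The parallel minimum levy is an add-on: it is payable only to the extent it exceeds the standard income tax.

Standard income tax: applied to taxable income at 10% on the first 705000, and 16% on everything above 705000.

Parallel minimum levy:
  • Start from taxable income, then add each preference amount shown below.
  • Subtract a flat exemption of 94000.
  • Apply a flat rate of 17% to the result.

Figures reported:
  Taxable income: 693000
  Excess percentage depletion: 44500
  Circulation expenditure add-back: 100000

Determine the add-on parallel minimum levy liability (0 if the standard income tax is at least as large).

Parallel minimum levy:
  Adjusted income: 693000 + 44500 + 100000 = 837500
  Less exemption 94000 → base 743500
  743500 × 17% = 126395

Standard income tax:
  693000 × 10% = 69300

Excess of parallel minimum levy over standard income tax: 126395 − 69300 = 57095.

57095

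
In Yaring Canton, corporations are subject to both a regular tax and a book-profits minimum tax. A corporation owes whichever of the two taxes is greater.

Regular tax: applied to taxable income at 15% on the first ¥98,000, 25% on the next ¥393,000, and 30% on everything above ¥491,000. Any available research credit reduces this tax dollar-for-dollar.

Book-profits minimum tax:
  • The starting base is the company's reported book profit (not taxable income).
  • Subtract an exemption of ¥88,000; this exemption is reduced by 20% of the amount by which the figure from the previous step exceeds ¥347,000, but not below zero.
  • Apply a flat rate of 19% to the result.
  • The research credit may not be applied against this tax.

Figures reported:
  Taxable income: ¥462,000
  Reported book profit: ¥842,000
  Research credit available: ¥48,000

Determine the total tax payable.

Regular tax:
  ¥98,000 × 15% = ¥14,700
  ¥364,000 × 25% = ¥91,000
  → ¥105,700
  Less research credit ¥48,000 → ¥57,700

Book-profits minimum tax:
  Base (reported book profit): ¥842,000
  Exemption: 20% × (¥842,000 − ¥347,000) = ¥99,000 ≥ ¥88,000, so the exemption is fully phased out
  Base: ¥842,000 − ¥0 = ¥842,000
  ¥842,000 × 19% = ¥159,980

¥159,980 > ¥57,700, so the book-profits minimum tax is the binding amount.

¥159,980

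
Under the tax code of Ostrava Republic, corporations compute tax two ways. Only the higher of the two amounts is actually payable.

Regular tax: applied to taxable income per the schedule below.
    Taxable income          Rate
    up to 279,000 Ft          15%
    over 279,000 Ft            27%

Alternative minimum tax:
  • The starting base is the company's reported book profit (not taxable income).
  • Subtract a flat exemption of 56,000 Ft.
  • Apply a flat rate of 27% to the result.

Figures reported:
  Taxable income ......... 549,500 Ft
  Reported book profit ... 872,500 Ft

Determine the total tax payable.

Regular tax:
  279,000 Ft × 15% = 41,850 Ft
  270,500 Ft × 27% = 73,035 Ft
  → 114,885 Ft

Alternative minimum tax:
  Base (reported book profit): 872,500 Ft
  Less exemption 56,000 Ft → base 816,500 Ft
  816,500 Ft × 27% = 220,455 Ft

220,455 Ft > 114,885 Ft, so the alternative minimum tax is the binding amount.

220,455 Ft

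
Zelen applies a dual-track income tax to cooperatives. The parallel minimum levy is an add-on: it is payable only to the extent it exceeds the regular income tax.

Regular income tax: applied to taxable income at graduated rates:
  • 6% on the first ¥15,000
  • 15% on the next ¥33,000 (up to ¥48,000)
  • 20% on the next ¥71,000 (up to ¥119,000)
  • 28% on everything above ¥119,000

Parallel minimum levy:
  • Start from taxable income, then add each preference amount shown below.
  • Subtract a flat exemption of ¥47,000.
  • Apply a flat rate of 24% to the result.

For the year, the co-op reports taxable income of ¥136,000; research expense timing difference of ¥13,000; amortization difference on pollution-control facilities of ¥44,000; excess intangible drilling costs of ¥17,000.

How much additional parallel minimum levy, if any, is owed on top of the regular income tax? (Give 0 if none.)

Regular income tax:
  ¥15,000 × 6% = ¥900
  ¥33,000 × 15% = ¥4,950
  ¥71,000 × 20% = ¥14,200
  ¥17,000 × 28% = ¥4,760
  → ¥24,810

Parallel minimum levy:
  Adjusted income: ¥136,000 + ¥13,000 + ¥44,000 + ¥17,000 = ¥210,000
  Less exemption ¥47,000 → base ¥163,000
  ¥163,000 × 24% = ¥39,120

Excess of parallel minimum levy over regular income tax: ¥39,120 − ¥24,810 = ¥14,310.

¥14,310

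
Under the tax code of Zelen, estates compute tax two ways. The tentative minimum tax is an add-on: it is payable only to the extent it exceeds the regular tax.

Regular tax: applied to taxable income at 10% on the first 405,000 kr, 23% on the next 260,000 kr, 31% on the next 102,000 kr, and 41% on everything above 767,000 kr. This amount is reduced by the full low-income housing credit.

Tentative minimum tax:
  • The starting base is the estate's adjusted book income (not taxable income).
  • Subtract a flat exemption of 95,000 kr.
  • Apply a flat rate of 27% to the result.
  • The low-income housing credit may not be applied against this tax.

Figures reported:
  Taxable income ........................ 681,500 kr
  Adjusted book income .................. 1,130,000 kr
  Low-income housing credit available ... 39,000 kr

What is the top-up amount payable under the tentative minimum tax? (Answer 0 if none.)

213,035 kr

Regular tax:
  405,000 kr × 10% = 40,500 kr
  260,000 kr × 23% = 59,800 kr
  16,500 kr × 31% = 5,115 kr
  → 105,415 kr
  Less low-income housing credit 39,000 kr → 66,415 kr

Tentative minimum tax:
  Base (adjusted book income): 1,130,000 kr
  Less exemption 95,000 kr → base 1,035,000 kr
  1,035,000 kr × 27% = 279,450 kr

Excess of tentative minimum tax over regular tax: 279,450 kr − 66,415 kr = 213,035 kr.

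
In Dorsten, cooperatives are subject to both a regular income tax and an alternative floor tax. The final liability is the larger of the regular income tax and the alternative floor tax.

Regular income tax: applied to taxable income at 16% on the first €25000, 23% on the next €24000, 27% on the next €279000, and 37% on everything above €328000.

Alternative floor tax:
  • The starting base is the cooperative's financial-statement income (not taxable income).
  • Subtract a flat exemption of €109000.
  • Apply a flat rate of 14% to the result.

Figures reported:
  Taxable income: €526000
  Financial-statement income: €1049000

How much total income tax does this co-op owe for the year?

Alternative floor tax:
  Base (financial-statement income): €1049000
  Less exemption €109000 → base €940000
  €940000 × 14% = €131600

Regular income tax:
  €25000 × 16% = €4000
  €24000 × 23% = €5520
  €279000 × 27% = €75330
  €198000 × 37% = €73260
  → €158110

€158110 > €131600, so the regular income tax governs.

€158110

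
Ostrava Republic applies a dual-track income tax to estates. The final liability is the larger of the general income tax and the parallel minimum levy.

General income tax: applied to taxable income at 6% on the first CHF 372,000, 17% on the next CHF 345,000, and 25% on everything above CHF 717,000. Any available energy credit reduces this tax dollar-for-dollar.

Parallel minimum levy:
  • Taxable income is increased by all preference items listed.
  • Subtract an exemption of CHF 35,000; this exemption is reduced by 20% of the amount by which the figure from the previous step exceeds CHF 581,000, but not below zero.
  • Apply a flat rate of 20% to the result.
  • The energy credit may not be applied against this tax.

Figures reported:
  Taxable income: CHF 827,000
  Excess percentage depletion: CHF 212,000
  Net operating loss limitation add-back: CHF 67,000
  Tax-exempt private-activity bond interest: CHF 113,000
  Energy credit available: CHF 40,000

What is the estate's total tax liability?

CHF 243,800

General income tax:
  CHF 372,000 × 6% = CHF 22,320
  CHF 345,000 × 17% = CHF 58,650
  CHF 110,000 × 25% = CHF 27,500
  → CHF 108,470
  Less energy credit CHF 40,000 → CHF 68,470

Parallel minimum levy:
  Adjusted income: CHF 827,000 + CHF 212,000 + CHF 67,000 + CHF 113,000 = CHF 1,219,000
  Exemption: 20% × (CHF 1,219,000 − CHF 581,000) = CHF 127,600 ≥ CHF 35,000, so the exemption is fully phased out
  Base: CHF 1,219,000 − CHF 0 = CHF 1,219,000
  CHF 1,219,000 × 20% = CHF 243,800

CHF 243,800 > CHF 68,470, so the parallel minimum levy is the binding amount.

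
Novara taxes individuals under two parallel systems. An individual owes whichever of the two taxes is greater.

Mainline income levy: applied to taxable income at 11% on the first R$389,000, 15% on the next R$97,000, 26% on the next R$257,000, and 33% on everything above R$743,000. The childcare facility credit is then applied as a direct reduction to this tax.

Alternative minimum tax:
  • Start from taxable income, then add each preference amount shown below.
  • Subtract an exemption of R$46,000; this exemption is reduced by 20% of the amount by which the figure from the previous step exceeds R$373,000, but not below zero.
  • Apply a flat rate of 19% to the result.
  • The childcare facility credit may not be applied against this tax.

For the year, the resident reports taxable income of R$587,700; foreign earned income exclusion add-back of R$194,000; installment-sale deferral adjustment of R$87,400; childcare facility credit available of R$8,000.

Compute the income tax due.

R$165,129

Mainline income levy:
  R$389,000 × 11% = R$42,790
  R$97,000 × 15% = R$14,550
  R$101,700 × 26% = R$26,442
  → R$83,782
  Less childcare facility credit R$8,000 → R$75,782

Alternative minimum tax:
  Adjusted income: R$587,700 + R$194,000 + R$87,400 = R$869,100
  Exemption: 20% × (R$869,100 − R$373,000) = R$99,220 ≥ R$46,000, so the exemption is fully phased out
  Base: R$869,100 − R$0 = R$869,100
  R$869,100 × 19% = R$165,129

R$165,129 > R$75,782, so the alternative minimum tax is the binding amount.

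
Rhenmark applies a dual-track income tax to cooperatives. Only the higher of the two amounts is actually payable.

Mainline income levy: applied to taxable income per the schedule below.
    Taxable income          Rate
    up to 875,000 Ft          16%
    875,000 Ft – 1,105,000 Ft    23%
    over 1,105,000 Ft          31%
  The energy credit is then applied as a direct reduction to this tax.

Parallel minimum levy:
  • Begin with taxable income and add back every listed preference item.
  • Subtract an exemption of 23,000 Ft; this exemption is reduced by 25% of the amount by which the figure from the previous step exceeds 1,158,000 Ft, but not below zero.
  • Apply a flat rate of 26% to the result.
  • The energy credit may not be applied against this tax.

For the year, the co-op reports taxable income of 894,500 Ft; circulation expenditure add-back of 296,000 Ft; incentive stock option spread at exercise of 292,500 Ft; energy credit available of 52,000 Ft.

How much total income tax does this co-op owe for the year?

385,580 Ft

Mainline income levy:
  875,000 Ft × 16% = 140,000 Ft
  19,500 Ft × 23% = 4,485 Ft
  → 144,485 Ft
  Less energy credit 52,000 Ft → 92,485 Ft

Parallel minimum levy:
  Adjusted income: 894,500 Ft + 296,000 Ft + 292,500 Ft = 1,483,000 Ft
  Exemption: 25% × (1,483,000 Ft − 1,158,000 Ft) = 81,250 Ft ≥ 23,000 Ft, so the exemption is fully phased out
  Base: 1,483,000 Ft − 0 Ft = 1,483,000 Ft
  1,483,000 Ft × 26% = 385,580 Ft

385,580 Ft > 92,485 Ft, so the parallel minimum levy is the binding amount.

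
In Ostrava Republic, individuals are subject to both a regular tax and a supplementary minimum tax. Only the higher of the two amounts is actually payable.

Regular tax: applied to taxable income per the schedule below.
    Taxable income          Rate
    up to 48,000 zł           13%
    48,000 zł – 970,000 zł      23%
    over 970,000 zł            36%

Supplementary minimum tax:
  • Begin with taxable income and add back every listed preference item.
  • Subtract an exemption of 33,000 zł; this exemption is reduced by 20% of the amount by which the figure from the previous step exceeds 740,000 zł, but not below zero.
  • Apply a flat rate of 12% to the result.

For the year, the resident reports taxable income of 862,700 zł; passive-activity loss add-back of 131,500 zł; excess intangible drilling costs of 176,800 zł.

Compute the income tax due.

Regular tax:
  48,000 zł × 13% = 6,240 zł
  814,700 zł × 23% = 187,381 zł
  → 193,621 zł

Supplementary minimum tax:
  Adjusted income: 862,700 zł + 131,500 zł + 176,800 zł = 1,171,000 zł
  Exemption: 20% × (1,171,000 zł − 740,000 zł) = 86,200 zł ≥ 33,000 zł, so the exemption is fully phased out
  Base: 1,171,000 zł − 0 zł = 1,171,000 zł
  1,171,000 zł × 12% = 140,520 zł

193,621 zł > 140,520 zł, so the regular tax governs.

193,621 zł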